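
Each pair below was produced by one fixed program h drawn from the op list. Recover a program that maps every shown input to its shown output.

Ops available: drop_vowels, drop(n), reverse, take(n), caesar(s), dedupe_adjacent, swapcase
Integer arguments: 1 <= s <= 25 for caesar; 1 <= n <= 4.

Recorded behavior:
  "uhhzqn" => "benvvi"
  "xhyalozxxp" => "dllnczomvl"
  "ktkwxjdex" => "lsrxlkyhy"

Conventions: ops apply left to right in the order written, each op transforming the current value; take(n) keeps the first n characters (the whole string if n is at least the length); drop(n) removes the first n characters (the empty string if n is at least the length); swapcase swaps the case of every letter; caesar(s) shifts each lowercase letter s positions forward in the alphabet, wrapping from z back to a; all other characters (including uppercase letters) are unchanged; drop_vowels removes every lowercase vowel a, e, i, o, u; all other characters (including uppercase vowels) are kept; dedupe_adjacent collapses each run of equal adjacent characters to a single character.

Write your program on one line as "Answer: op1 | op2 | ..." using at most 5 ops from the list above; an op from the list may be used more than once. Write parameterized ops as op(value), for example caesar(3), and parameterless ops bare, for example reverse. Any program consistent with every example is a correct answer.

reverse | caesar(7) | caesar(16) | caesar(17)

Check, running the answer program on each example:
  "uhhzqn" -> "nqzhhu" -> "uxgoob" -> "knweer" -> "benvvi"
  "xhyalozxxp" -> "pxxzolayhx" -> "weegvshfoe" -> "muuwlixveu" -> "dllnczomvl"
  "ktkwxjdex" -> "xedjxwktk" -> "elkqedrar" -> "ubaguthqh" -> "lsrxlkyhy"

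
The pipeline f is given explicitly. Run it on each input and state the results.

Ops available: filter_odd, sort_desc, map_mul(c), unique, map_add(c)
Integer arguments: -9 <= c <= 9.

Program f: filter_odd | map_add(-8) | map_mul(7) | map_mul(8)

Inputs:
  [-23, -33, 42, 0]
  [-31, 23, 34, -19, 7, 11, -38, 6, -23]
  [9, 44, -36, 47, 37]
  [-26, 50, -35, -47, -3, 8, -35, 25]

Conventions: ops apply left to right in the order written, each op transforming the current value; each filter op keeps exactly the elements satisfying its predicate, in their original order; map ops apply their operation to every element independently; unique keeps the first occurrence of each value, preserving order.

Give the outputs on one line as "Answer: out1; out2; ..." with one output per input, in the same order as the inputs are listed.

[-1736, -2296]; [-2184, 840, -1512, -56, 168, -1736]; [56, 2184, 1624]; [-2408, -3080, -616, -2408, 952]

Execution, op by op:
  [-23, -33, 42, 0] -> [-23, -33] -> [-31, -41] -> [-217, -287] -> [-1736, -2296]
  [-31, 23, 34, -19, 7, 11, -38, 6, -23] -> [-31, 23, -19, 7, 11, -23] -> [-39, 15, -27, -1, 3, -31] -> [-273, 105, -189, -7, 21, -217] -> [-2184, 840, -1512, -56, 168, -1736]
  [9, 44, -36, 47, 37] -> [9, 47, 37] -> [1, 39, 29] -> [7, 273, 203] -> [56, 2184, 1624]
  [-26, 50, -35, -47, -3, 8, -35, 25] -> [-35, -47, -3, -35, 25] -> [-43, -55, -11, -43, 17] -> [-301, -385, -77, -301, 119] -> [-2408, -3080, -616, -2408, 952]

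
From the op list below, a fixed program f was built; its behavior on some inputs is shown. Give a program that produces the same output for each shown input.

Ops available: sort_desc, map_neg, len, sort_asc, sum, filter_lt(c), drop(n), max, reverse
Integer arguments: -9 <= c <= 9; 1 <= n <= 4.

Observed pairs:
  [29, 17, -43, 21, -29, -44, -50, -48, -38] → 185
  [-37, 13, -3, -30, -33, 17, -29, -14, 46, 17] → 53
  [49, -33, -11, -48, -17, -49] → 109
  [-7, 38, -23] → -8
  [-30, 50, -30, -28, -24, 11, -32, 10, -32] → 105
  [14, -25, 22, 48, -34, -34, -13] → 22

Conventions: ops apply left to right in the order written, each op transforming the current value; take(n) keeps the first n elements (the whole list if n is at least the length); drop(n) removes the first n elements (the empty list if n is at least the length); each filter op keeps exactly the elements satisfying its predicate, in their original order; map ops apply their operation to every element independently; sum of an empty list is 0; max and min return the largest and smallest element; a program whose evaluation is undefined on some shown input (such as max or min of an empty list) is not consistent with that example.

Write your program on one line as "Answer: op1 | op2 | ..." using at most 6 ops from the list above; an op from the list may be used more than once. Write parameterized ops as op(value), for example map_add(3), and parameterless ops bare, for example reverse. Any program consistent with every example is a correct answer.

map_neg | reverse | sort_desc | sort_asc | sum

Check, running the answer program on each example:
  [29, 17, -43, 21, -29, -44, -50, -48, -38] -> [-29, -17, 43, -21, 29, 44, 50, 48, 38] -> [38, 48, 50, 44, 29, -21, 43, -17, -29] -> [50, 48, 44, 43, 38, 29, -17, -21, -29] -> [-29, -21, -17, 29, 38, 43, 44, 48, 50] -> 185
  [-37, 13, -3, -30, -33, 17, -29, -14, 46, 17] -> [37, -13, 3, 30, 33, -17, 29, 14, -46, -17] -> [-17, -46, 14, 29, -17, 33, 30, 3, -13, 37] -> [37, 33, 30, 29, 14, 3, -13, -17, -17, -46] -> [-46, -17, -17, -13, 3, 14, 29, 30, 33, 37] -> 53
  [49, -33, -11, -48, -17, -49] -> [-49, 33, 11, 48, 17, 49] -> [49, 17, 48, 11, 33, -49] -> [49, 48, 33, 17, 11, -49] -> [-49, 11, 17, 33, 48, 49] -> 109
  [-7, 38, -23] -> [7, -38, 23] -> [23, -38, 7] -> [23, 7, -38] -> [-38, 7, 23] -> -8
  [-30, 50, -30, -28, -24, 11, -32, 10, -32] -> [30, -50, 30, 28, 24, -11, 32, -10, 32] -> [32, -10, 32, -11, 24, 28, 30, -50, 30] -> [32, 32, 30, 30, 28, 24, -10, -11, -50] -> [-50, -11, -10, 24, 28, 30, 30, 32, 32] -> 105
  [14, -25, 22, 48, -34, -34, -13] -> [-14, 25, -22, -48, 34, 34, 13] -> [13, 34, 34, -48, -22, 25, -14] -> [34, 34, 25, 13, -14, -22, -48] -> [-48, -22, -14, 13, 25, 34, 34] -> 22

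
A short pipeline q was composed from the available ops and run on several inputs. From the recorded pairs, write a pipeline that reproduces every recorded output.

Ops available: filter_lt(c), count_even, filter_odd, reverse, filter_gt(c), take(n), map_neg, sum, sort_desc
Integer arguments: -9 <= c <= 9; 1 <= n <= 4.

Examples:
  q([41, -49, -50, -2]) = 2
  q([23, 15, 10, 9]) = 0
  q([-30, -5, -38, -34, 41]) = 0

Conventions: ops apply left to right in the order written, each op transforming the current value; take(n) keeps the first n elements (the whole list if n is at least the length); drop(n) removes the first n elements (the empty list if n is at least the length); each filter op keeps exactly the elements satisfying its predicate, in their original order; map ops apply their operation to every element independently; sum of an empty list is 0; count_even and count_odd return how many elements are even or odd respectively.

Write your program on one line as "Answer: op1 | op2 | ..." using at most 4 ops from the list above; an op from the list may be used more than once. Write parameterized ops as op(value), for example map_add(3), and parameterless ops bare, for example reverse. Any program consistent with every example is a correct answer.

map_neg | filter_gt(-4) | filter_lt(4) | sum

Check, running the answer program on each example:
  [41, -49, -50, -2] -> [-41, 49, 50, 2] -> [49, 50, 2] -> [2] -> 2
  [23, 15, 10, 9] -> [-23, -15, -10, -9] -> [] -> [] -> 0
  [-30, -5, -38, -34, 41] -> [30, 5, 38, 34, -41] -> [30, 5, 38, 34] -> [] -> 0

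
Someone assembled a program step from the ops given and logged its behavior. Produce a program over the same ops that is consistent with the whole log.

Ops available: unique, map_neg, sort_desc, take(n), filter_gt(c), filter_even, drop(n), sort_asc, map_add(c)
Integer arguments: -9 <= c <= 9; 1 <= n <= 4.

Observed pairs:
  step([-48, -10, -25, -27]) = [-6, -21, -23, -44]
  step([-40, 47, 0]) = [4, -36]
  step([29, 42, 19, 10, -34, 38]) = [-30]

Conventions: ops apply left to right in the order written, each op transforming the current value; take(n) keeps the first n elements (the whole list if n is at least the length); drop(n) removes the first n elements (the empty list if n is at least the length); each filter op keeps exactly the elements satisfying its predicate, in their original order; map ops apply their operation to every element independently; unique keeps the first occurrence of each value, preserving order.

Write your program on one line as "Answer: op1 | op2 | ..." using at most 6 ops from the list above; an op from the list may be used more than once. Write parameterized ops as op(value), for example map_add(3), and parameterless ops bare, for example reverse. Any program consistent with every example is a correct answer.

sort_desc | map_neg | filter_gt(-9) | map_neg | map_add(4)

Check, running the answer program on each example:
  [-48, -10, -25, -27] -> [-10, -25, -27, -48] -> [10, 25, 27, 48] -> [10, 25, 27, 48] -> [-10, -25, -27, -48] -> [-6, -21, -23, -44]
  [-40, 47, 0] -> [47, 0, -40] -> [-47, 0, 40] -> [0, 40] -> [0, -40] -> [4, -36]
  [29, 42, 19, 10, -34, 38] -> [42, 38, 29, 19, 10, -34] -> [-42, -38, -29, -19, -10, 34] -> [34] -> [-34] -> [-30]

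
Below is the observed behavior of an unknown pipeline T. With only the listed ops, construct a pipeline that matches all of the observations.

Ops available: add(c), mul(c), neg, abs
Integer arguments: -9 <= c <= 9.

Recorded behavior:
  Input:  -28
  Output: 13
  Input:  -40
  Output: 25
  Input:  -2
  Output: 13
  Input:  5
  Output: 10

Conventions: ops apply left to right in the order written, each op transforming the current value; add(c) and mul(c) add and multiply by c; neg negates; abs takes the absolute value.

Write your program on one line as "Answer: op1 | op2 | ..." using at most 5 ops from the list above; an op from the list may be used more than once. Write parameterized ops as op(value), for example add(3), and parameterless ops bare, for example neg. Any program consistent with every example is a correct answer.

abs | add(-9) | add(-6) | abs

Check, running the answer program on each example:
  -28 -> 28 -> 19 -> 13 -> 13
  -40 -> 40 -> 31 -> 25 -> 25
  -2 -> 2 -> -7 -> -13 -> 13
  5 -> 5 -> -4 -> -10 -> 10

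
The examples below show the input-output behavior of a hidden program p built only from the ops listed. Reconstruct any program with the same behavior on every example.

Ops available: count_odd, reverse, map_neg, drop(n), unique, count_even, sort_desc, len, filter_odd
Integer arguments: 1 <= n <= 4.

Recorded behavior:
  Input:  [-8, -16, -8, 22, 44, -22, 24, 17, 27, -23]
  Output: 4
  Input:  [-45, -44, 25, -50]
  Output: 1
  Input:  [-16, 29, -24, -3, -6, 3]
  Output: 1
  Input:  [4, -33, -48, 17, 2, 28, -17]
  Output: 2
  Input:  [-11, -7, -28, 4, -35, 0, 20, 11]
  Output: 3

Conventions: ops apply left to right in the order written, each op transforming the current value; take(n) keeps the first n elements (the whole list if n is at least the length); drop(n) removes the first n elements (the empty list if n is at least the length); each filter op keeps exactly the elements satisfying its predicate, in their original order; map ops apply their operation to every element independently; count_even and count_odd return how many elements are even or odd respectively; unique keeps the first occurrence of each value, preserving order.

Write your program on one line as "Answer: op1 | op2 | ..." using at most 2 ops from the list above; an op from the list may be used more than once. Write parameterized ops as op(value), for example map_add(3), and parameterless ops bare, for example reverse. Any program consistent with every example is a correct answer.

drop(3) | count_even

Check, running the answer program on each example:
  [-8, -16, -8, 22, 44, -22, 24, 17, 27, -23] -> [22, 44, -22, 24, 17, 27, -23] -> 4
  [-45, -44, 25, -50] -> [-50] -> 1
  [-16, 29, -24, -3, -6, 3] -> [-3, -6, 3] -> 1
  [4, -33, -48, 17, 2, 28, -17] -> [17, 2, 28, -17] -> 2
  [-11, -7, -28, 4, -35, 0, 20, 11] -> [4, -35, 0, 20, 11] -> 3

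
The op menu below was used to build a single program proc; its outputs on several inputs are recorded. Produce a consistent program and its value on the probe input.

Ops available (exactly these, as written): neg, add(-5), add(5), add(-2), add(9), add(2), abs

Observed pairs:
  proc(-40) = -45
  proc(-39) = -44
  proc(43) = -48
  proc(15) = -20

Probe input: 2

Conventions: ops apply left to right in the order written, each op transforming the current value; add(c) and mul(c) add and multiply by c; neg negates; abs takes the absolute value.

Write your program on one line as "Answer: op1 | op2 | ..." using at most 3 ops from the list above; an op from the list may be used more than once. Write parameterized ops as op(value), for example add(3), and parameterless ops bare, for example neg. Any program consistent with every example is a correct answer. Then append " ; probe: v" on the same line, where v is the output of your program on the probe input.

abs | neg | add(-5) ; probe: -7

Check, running the answer program on each example:
  -40 -> 40 -> -40 -> -45
  -39 -> 39 -> -39 -> -44
  43 -> 43 -> -43 -> -48
  15 -> 15 -> -15 -> -20
  probe: 2 -> 2 -> -2 -> -7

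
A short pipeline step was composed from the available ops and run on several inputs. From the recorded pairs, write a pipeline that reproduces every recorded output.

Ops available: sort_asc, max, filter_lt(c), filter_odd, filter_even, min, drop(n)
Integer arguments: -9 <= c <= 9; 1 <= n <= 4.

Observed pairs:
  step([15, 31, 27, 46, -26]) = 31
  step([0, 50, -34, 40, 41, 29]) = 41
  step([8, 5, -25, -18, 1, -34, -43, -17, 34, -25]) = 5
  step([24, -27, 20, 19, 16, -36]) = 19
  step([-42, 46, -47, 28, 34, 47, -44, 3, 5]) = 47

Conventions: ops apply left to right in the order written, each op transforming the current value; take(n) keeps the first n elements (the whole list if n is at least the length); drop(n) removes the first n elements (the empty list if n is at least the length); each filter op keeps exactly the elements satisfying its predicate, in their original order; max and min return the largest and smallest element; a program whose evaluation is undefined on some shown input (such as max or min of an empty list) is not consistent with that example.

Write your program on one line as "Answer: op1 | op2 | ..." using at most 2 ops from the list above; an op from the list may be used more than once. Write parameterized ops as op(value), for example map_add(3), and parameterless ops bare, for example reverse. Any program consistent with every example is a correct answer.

filter_odd | max

Check, running the answer program on each example:
  [15, 31, 27, 46, -26] -> [15, 31, 27] -> 31
  [0, 50, -34, 40, 41, 29] -> [41, 29] -> 41
  [8, 5, -25, -18, 1, -34, -43, -17, 34, -25] -> [5, -25, 1, -43, -17, -25] -> 5
  [24, -27, 20, 19, 16, -36] -> [-27, 19] -> 19
  [-42, 46, -47, 28, 34, 47, -44, 3, 5] -> [-47, 47, 3, 5] -> 47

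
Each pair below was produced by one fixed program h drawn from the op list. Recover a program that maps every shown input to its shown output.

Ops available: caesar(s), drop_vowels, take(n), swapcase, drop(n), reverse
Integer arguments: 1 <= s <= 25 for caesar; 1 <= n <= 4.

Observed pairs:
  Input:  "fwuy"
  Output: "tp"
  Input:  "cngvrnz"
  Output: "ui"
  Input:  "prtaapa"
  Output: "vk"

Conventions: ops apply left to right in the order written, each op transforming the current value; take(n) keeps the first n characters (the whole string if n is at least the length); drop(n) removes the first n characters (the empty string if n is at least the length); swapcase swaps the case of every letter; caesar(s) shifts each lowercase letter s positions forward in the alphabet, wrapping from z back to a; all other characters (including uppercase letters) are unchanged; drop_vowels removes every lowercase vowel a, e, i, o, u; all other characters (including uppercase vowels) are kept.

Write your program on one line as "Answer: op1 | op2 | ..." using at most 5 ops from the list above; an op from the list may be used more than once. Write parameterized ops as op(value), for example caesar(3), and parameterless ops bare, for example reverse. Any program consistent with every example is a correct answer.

drop(1) | caesar(16) | reverse | caesar(5) | take(2)

Check, running the answer program on each example:
  "fwuy" -> "wuy" -> "mko" -> "okm" -> "tpr" -> "tp"
  "cngvrnz" -> "ngvrnz" -> "dwlhdp" -> "pdhlwd" -> "uimqbi" -> "ui"
  "prtaapa" -> "rtaapa" -> "hjqqfq" -> "qfqqjh" -> "vkvvom" -> "vk"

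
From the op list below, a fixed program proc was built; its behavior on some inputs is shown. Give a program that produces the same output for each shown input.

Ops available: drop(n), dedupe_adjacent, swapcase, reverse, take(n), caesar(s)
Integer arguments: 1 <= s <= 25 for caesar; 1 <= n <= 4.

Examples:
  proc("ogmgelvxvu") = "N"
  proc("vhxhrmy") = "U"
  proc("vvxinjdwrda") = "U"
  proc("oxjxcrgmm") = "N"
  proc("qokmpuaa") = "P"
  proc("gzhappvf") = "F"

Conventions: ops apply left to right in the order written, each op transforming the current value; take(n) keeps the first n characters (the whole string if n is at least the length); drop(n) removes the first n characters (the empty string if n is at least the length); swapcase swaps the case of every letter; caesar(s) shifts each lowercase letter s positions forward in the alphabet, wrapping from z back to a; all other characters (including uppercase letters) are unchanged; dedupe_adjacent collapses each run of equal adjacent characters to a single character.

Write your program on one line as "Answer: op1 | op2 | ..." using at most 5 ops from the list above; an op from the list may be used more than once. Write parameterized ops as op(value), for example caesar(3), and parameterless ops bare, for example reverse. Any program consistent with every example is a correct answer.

take(4) | reverse | caesar(25) | drop(3) | swapcase

Check, running the answer program on each example:
  "ogmgelvxvu" -> "ogmg" -> "gmgo" -> "flfn" -> "n" -> "N"
  "vhxhrmy" -> "vhxh" -> "hxhv" -> "gwgu" -> "u" -> "U"
  "vvxinjdwrda" -> "vvxi" -> "ixvv" -> "hwuu" -> "u" -> "U"
  "oxjxcrgmm" -> "oxjx" -> "xjxo" -> "wiwn" -> "n" -> "N"
  "qokmpuaa" -> "qokm" -> "mkoq" -> "ljnp" -> "p" -> "P"
  "gzhappvf" -> "gzha" -> "ahzg" -> "zgyf" -> "f" -> "F"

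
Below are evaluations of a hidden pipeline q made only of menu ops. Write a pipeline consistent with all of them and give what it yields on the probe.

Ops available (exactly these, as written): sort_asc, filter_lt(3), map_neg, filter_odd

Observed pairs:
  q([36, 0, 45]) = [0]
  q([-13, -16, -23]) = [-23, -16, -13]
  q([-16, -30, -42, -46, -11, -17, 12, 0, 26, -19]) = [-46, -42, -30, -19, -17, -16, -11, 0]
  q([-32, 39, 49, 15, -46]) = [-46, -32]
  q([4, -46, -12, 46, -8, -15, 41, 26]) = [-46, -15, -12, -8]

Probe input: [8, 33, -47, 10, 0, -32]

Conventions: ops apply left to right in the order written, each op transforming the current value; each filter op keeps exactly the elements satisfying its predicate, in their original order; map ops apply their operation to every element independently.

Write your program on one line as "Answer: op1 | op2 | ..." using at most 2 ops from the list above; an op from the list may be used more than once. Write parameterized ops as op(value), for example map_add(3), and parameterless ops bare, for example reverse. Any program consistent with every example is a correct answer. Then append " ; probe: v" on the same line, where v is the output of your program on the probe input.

filter_lt(3) | sort_asc ; probe: [-47, -32, 0]

Check, running the answer program on each example:
  [36, 0, 45] -> [0] -> [0]
  [-13, -16, -23] -> [-13, -16, -23] -> [-23, -16, -13]
  [-16, -30, -42, -46, -11, -17, 12, 0, 26, -19] -> [-16, -30, -42, -46, -11, -17, 0, -19] -> [-46, -42, -30, -19, -17, -16, -11, 0]
  [-32, 39, 49, 15, -46] -> [-32, -46] -> [-46, -32]
  [4, -46, -12, 46, -8, -15, 41, 26] -> [-46, -12, -8, -15] -> [-46, -15, -12, -8]
  probe: [8, 33, -47, 10, 0, -32] -> [-47, 0, -32] -> [-47, -32, 0]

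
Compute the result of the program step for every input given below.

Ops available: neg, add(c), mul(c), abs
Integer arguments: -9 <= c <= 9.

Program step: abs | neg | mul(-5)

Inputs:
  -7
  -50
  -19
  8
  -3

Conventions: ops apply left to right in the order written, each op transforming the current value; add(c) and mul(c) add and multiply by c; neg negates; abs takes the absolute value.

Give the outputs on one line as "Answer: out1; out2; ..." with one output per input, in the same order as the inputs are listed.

Execution, op by op:
  -7 -> 7 -> -7 -> 35
  -50 -> 50 -> -50 -> 250
  -19 -> 19 -> -19 -> 95
  8 -> 8 -> -8 -> 40
  -3 -> 3 -> -3 -> 15

35; 250; 95; 40; 15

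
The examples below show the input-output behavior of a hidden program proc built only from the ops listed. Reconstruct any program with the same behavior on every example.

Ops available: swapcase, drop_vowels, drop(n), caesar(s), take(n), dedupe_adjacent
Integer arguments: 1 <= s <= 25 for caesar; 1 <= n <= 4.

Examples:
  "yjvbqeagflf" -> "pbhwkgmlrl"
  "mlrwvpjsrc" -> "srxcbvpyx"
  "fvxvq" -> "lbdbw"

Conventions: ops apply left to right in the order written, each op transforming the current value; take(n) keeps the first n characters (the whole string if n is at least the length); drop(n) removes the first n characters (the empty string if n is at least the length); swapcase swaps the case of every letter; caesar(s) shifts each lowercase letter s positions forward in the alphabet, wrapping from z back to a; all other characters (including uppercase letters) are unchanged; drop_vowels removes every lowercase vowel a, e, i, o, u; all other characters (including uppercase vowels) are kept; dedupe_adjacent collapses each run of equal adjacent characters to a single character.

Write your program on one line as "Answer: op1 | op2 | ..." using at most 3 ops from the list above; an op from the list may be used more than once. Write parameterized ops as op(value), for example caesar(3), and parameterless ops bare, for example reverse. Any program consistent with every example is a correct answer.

caesar(6) | drop_vowels

Check, running the answer program on each example:
  "yjvbqeagflf" -> "epbhwkgmlrl" -> "pbhwkgmlrl"
  "mlrwvpjsrc" -> "srxcbvpyxi" -> "srxcbvpyx"
  "fvxvq" -> "lbdbw" -> "lbdbw"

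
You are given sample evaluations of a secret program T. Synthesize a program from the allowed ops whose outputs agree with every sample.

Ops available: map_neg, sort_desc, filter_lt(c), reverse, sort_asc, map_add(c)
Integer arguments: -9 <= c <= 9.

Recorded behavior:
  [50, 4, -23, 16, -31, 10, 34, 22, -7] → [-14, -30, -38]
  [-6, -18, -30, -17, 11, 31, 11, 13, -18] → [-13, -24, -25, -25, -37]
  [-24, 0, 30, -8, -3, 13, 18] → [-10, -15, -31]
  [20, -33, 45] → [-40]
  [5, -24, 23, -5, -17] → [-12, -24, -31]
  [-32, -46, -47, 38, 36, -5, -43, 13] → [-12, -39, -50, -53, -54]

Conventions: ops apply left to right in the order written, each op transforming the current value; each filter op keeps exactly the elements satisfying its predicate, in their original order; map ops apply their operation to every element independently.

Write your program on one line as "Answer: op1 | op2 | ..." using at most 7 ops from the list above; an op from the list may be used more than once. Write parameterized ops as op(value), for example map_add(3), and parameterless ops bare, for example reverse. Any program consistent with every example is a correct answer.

map_add(-7) | reverse | sort_desc | reverse | filter_lt(-7) | sort_desc

Check, running the answer program on each example:
  [50, 4, -23, 16, -31, 10, 34, 22, -7] -> [43, -3, -30, 9, -38, 3, 27, 15, -14] -> [-14, 15, 27, 3, -38, 9, -30, -3, 43] -> [43, 27, 15, 9, 3, -3, -14, -30, -38] -> [-38, -30, -14, -3, 3, 9, 15, 27, 43] -> [-38, -30, -14] -> [-14, -30, -38]
  [-6, -18, -30, -17, 11, 31, 11, 13, -18] -> [-13, -25, -37, -24, 4, 24, 4, 6, -25] -> [-25, 6, 4, 24, 4, -24, -37, -25, -13] -> [24, 6, 4, 4, -13, -24, -25, -25, -37] -> [-37, -25, -25, -24, -13, 4, 4, 6, 24] -> [-37, -25, -25, -24, -13] -> [-13, -24, -25, -25, -37]
  [-24, 0, 30, -8, -3, 13, 18] -> [-31, -7, 23, -15, -10, 6, 11] -> [11, 6, -10, -15, 23, -7, -31] -> [23, 11, 6, -7, -10, -15, -31] -> [-31, -15, -10, -7, 6, 11, 23] -> [-31, -15, -10] -> [-10, -15, -31]
  [20, -33, 45] -> [13, -40, 38] -> [38, -40, 13] -> [38, 13, -40] -> [-40, 13, 38] -> [-40] -> [-40]
  [5, -24, 23, -5, -17] -> [-2, -31, 16, -12, -24] -> [-24, -12, 16, -31, -2] -> [16, -2, -12, -24, -31] -> [-31, -24, -12, -2, 16] -> [-31, -24, -12] -> [-12, -24, -31]
  [-32, -46, -47, 38, 36, -5, -43, 13] -> [-39, -53, -54, 31, 29, -12, -50, 6] -> [6, -50, -12, 29, 31, -54, -53, -39] -> [31, 29, 6, -12, -39, -50, -53, -54] -> [-54, -53, -50, -39, -12, 6, 29, 31] -> [-54, -53, -50, -39, -12] -> [-12, -39, -50, -53, -54]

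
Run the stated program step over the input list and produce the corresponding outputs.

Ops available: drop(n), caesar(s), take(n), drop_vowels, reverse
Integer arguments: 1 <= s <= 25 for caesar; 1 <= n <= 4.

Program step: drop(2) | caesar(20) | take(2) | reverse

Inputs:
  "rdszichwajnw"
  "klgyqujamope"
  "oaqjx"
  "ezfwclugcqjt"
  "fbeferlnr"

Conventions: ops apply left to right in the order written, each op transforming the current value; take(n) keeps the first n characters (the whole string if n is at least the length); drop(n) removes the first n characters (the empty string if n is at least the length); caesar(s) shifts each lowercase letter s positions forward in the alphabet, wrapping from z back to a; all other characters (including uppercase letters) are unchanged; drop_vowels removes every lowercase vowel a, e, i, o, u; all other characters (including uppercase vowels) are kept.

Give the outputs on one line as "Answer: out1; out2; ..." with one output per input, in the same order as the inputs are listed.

"tm"; "sa"; "dk"; "qz"; "zy"

Execution, op by op:
  "rdszichwajnw" -> "szichwajnw" -> "mtcwbqudhq" -> "mt" -> "tm"
  "klgyqujamope" -> "gyqujamope" -> "askodugijy" -> "as" -> "sa"
  "oaqjx" -> "qjx" -> "kdr" -> "kd" -> "dk"
  "ezfwclugcqjt" -> "fwclugcqjt" -> "zqwfoawkdn" -> "zq" -> "qz"
  "fbeferlnr" -> "eferlnr" -> "yzylfhl" -> "yz" -> "zy"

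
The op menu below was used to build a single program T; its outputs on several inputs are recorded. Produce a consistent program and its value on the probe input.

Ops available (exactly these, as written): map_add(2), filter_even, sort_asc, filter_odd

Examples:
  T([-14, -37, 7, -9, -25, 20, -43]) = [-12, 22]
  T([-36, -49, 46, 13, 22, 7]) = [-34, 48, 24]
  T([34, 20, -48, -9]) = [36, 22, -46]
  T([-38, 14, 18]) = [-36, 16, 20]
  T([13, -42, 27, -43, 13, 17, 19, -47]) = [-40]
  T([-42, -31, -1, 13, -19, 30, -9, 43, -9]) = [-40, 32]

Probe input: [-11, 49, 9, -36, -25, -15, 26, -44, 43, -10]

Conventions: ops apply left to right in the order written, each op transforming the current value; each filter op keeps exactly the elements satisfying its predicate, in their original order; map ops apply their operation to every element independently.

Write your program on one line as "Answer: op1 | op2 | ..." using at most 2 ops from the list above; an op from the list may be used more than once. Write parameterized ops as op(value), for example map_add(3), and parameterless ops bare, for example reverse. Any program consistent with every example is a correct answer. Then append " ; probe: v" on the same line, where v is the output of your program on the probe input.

map_add(2) | filter_even ; probe: [-34, 28, -42, -8]

Check, running the answer program on each example:
  [-14, -37, 7, -9, -25, 20, -43] -> [-12, -35, 9, -7, -23, 22, -41] -> [-12, 22]
  [-36, -49, 46, 13, 22, 7] -> [-34, -47, 48, 15, 24, 9] -> [-34, 48, 24]
  [34, 20, -48, -9] -> [36, 22, -46, -7] -> [36, 22, -46]
  [-38, 14, 18] -> [-36, 16, 20] -> [-36, 16, 20]
  [13, -42, 27, -43, 13, 17, 19, -47] -> [15, -40, 29, -41, 15, 19, 21, -45] -> [-40]
  [-42, -31, -1, 13, -19, 30, -9, 43, -9] -> [-40, -29, 1, 15, -17, 32, -7, 45, -7] -> [-40, 32]
  probe: [-11, 49, 9, -36, -25, -15, 26, -44, 43, -10] -> [-9, 51, 11, -34, -23, -13, 28, -42, 45, -8] -> [-34, 28, -42, -8]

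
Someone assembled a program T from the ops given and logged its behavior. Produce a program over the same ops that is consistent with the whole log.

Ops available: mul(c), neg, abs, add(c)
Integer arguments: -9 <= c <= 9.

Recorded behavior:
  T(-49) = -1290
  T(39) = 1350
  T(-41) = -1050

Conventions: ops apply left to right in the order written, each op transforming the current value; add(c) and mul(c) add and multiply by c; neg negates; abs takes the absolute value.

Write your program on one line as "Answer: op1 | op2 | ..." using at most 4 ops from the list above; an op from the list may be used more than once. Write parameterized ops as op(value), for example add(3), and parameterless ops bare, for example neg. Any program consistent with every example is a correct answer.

add(6) | mul(6) | mul(5)

Check, running the answer program on each example:
  -49 -> -43 -> -258 -> -1290
  39 -> 45 -> 270 -> 1350
  -41 -> -35 -> -210 -> -1050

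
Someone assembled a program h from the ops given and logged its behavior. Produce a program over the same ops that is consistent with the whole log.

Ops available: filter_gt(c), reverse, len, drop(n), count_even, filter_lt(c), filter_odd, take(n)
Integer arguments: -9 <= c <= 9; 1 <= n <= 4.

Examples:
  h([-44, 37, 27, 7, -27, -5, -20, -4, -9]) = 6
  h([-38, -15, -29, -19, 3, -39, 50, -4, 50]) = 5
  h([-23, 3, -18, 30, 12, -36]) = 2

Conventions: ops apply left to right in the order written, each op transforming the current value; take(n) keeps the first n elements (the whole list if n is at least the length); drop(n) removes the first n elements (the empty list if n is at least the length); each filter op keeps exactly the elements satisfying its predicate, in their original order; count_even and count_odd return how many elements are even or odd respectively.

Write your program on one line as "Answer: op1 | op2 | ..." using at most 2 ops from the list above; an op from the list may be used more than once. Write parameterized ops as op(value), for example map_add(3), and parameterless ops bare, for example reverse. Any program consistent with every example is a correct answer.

filter_odd | len

Check, running the answer program on each example:
  [-44, 37, 27, 7, -27, -5, -20, -4, -9] -> [37, 27, 7, -27, -5, -9] -> 6
  [-38, -15, -29, -19, 3, -39, 50, -4, 50] -> [-15, -29, -19, 3, -39] -> 5
  [-23, 3, -18, 30, 12, -36] -> [-23, 3] -> 2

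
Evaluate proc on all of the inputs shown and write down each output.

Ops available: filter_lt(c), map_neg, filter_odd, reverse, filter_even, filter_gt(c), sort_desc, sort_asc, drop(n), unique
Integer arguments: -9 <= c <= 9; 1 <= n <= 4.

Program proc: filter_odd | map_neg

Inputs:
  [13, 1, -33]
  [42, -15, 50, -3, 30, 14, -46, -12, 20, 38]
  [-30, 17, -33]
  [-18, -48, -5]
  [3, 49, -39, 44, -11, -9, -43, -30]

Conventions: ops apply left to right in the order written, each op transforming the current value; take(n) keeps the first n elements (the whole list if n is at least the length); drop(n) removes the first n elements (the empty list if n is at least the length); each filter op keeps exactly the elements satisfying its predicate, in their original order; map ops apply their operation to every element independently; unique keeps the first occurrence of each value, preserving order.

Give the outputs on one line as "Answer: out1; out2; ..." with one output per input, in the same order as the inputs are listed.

[-13, -1, 33]; [15, 3]; [-17, 33]; [5]; [-3, -49, 39, 11, 9, 43]

Execution, op by op:
  [13, 1, -33] -> [13, 1, -33] -> [-13, -1, 33]
  [42, -15, 50, -3, 30, 14, -46, -12, 20, 38] -> [-15, -3] -> [15, 3]
  [-30, 17, -33] -> [17, -33] -> [-17, 33]
  [-18, -48, -5] -> [-5] -> [5]
  [3, 49, -39, 44, -11, -9, -43, -30] -> [3, 49, -39, -11, -9, -43] -> [-3, -49, 39, 11, 9, 43]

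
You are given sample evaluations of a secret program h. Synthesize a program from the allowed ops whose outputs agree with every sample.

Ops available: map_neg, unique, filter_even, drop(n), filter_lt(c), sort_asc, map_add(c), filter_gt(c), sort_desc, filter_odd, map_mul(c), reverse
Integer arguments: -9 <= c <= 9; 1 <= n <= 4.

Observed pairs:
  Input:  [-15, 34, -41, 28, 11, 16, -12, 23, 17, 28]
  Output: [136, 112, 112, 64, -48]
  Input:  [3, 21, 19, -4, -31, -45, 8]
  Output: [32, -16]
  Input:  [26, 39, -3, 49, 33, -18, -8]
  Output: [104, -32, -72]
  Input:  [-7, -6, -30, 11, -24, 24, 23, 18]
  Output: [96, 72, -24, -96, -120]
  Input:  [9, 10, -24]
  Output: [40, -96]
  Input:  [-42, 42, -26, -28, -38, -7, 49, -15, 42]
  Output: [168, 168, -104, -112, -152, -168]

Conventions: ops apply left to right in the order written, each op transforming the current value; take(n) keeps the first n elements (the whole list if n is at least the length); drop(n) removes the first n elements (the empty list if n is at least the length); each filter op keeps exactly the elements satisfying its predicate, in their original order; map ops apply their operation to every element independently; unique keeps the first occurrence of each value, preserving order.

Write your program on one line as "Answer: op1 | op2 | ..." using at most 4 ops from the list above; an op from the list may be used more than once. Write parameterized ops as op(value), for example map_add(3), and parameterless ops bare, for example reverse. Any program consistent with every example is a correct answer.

filter_even | map_mul(4) | sort_asc | reverse

Check, running the answer program on each example:
  [-15, 34, -41, 28, 11, 16, -12, 23, 17, 28] -> [34, 28, 16, -12, 28] -> [136, 112, 64, -48, 112] -> [-48, 64, 112, 112, 136] -> [136, 112, 112, 64, -48]
  [3, 21, 19, -4, -31, -45, 8] -> [-4, 8] -> [-16, 32] -> [-16, 32] -> [32, -16]
  [26, 39, -3, 49, 33, -18, -8] -> [26, -18, -8] -> [104, -72, -32] -> [-72, -32, 104] -> [104, -32, -72]
  [-7, -6, -30, 11, -24, 24, 23, 18] -> [-6, -30, -24, 24, 18] -> [-24, -120, -96, 96, 72] -> [-120, -96, -24, 72, 96] -> [96, 72, -24, -96, -120]
  [9, 10, -24] -> [10, -24] -> [40, -96] -> [-96, 40] -> [40, -96]
  [-42, 42, -26, -28, -38, -7, 49, -15, 42] -> [-42, 42, -26, -28, -38, 42] -> [-168, 168, -104, -112, -152, 168] -> [-168, -152, -112, -104, 168, 168] -> [168, 168, -104, -112, -152, -168]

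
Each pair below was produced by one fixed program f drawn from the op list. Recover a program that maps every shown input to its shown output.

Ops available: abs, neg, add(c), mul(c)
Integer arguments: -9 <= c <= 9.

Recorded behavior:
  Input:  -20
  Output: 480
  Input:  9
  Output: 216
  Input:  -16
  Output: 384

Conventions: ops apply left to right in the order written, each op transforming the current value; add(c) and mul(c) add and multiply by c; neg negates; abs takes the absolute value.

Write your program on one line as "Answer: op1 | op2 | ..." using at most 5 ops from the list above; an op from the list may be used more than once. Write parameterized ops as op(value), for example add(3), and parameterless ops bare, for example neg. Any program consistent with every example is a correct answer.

mul(3) | neg | mul(8) | neg | abs

Check, running the answer program on each example:
  -20 -> -60 -> 60 -> 480 -> -480 -> 480
  9 -> 27 -> -27 -> -216 -> 216 -> 216
  -16 -> -48 -> 48 -> 384 -> -384 -> 384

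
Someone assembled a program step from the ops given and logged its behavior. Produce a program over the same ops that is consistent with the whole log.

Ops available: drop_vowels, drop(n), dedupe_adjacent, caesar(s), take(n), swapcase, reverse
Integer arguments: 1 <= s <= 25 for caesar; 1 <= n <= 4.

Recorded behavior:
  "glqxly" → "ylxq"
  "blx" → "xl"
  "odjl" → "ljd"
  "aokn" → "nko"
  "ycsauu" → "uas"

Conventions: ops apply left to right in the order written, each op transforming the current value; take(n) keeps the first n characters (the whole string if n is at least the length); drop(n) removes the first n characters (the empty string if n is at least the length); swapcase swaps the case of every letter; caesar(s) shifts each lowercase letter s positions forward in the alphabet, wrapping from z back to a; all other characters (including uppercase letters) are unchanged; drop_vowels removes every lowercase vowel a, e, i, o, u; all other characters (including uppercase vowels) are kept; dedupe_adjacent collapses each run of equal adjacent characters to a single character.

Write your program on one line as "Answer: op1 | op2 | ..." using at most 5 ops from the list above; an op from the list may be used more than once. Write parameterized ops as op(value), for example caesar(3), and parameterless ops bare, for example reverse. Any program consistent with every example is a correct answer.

drop(1) | reverse | take(4) | dedupe_adjacent

Check, running the answer program on each example:
  "glqxly" -> "lqxly" -> "ylxql" -> "ylxq" -> "ylxq"
  "blx" -> "lx" -> "xl" -> "xl" -> "xl"
  "odjl" -> "djl" -> "ljd" -> "ljd" -> "ljd"
  "aokn" -> "okn" -> "nko" -> "nko" -> "nko"
  "ycsauu" -> "csauu" -> "uuasc" -> "uuas" -> "uas"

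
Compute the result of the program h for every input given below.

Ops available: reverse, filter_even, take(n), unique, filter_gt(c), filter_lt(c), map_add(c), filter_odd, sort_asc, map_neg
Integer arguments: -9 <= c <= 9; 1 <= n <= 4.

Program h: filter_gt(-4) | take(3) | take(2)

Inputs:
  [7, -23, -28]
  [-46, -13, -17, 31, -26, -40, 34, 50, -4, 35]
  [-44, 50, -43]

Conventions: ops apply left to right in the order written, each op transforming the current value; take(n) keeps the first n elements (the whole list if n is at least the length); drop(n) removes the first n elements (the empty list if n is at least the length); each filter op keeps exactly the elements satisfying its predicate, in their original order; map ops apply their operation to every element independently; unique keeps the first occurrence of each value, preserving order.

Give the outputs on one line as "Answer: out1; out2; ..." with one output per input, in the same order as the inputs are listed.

Execution, op by op:
  [7, -23, -28] -> [7] -> [7] -> [7]
  [-46, -13, -17, 31, -26, -40, 34, 50, -4, 35] -> [31, 34, 50, 35] -> [31, 34, 50] -> [31, 34]
  [-44, 50, -43] -> [50] -> [50] -> [50]

[7]; [31, 34]; [50]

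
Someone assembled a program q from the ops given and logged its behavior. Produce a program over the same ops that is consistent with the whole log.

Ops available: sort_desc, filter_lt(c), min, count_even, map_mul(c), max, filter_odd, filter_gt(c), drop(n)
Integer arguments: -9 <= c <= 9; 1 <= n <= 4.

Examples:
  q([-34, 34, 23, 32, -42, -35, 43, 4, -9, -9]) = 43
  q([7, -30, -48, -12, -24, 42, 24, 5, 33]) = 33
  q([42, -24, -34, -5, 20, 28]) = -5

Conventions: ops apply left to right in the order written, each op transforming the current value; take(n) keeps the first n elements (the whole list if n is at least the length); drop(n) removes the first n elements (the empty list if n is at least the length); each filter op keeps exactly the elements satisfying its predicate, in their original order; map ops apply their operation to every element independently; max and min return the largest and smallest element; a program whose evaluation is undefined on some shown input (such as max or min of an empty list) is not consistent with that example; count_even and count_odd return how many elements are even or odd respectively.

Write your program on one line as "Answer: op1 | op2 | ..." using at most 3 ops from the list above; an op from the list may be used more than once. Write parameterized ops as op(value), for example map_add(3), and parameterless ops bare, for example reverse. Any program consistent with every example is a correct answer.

filter_odd | max

Check, running the answer program on each example:
  [-34, 34, 23, 32, -42, -35, 43, 4, -9, -9] -> [23, -35, 43, -9, -9] -> 43
  [7, -30, -48, -12, -24, 42, 24, 5, 33] -> [7, 5, 33] -> 33
  [42, -24, -34, -5, 20, 28] -> [-5] -> -5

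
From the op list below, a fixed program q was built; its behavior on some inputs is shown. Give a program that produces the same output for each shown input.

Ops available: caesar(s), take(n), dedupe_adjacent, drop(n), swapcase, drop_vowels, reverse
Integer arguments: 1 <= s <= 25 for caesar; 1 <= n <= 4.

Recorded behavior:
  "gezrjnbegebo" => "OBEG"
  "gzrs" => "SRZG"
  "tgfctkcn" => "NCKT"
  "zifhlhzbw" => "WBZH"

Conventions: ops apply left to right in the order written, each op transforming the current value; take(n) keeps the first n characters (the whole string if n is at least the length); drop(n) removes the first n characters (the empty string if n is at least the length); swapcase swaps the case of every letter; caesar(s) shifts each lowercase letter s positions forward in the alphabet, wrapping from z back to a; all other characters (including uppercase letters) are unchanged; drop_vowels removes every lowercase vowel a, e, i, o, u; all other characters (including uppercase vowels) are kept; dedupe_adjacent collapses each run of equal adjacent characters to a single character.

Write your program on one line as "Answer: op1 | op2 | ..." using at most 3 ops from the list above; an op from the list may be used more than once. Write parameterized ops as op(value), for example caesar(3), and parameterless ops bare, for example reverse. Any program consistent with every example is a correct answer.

reverse | swapcase | take(4)

Check, running the answer program on each example:
  "gezrjnbegebo" -> "obegebnjrzeg" -> "OBEGEBNJRZEG" -> "OBEG"
  "gzrs" -> "srzg" -> "SRZG" -> "SRZG"
  "tgfctkcn" -> "ncktcfgt" -> "NCKTCFGT" -> "NCKT"
  "zifhlhzbw" -> "wbzhlhfiz" -> "WBZHLHFIZ" -> "WBZH"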